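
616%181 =73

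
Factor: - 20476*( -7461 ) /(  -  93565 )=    - 2^2*3^2*5^ (-1)*829^1*5119^1*18713^( - 1)=- 152771436/93565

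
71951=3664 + 68287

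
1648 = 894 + 754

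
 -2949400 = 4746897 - 7696297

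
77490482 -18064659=59425823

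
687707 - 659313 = 28394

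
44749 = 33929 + 10820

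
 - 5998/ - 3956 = 2999/1978=1.52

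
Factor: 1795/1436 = 5/4 = 2^( - 2)*5^1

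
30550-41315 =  - 10765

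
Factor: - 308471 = - 373^1*827^1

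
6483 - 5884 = 599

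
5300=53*100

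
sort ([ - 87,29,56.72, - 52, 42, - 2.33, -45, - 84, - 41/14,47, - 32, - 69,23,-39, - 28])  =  [ -87, - 84, - 69, - 52 , - 45,- 39, - 32, -28, - 41/14, - 2.33, 23, 29,42,47,56.72] 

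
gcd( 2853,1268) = 317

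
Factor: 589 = 19^1*31^1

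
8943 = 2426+6517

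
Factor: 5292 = 2^2*3^3*7^2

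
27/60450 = 9/20150 = 0.00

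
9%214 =9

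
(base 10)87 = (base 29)30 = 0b1010111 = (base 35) 2H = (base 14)63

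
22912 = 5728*4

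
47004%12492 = 9528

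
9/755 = 9/755=0.01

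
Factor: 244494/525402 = 47^1*101^(-1 ) = 47/101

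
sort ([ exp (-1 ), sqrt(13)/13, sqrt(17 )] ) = [sqrt(13 ) /13, exp( - 1),sqrt( 17 ) ] 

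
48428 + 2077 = 50505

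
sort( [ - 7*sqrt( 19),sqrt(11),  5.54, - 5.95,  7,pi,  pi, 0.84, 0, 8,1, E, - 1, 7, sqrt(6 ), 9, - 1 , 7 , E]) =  [  -  7*sqrt( 19), - 5.95, - 1, - 1,0, 0.84,1 , sqrt(6),E, E , pi, pi, sqrt( 11),  5.54,7,7,7,  8,  9] 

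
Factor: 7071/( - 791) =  - 3^1*7^( - 1)*113^( - 1)*2357^1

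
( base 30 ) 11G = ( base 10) 946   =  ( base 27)181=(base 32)ti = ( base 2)1110110010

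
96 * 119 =11424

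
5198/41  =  5198/41  =  126.78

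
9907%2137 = 1359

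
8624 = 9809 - 1185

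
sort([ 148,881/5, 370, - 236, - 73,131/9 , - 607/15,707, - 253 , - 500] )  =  [ - 500, - 253, - 236, - 73,-607/15,131/9,148 , 881/5 , 370 , 707 ]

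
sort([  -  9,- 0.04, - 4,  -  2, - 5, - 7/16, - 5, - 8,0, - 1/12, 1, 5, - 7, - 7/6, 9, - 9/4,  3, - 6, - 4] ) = [  -  9, - 8, - 7, - 6, - 5, - 5, - 4, - 4, - 9/4, - 2, - 7/6, - 7/16, - 1/12, - 0.04, 0 , 1,3, 5, 9] 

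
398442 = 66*6037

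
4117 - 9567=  - 5450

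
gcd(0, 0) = 0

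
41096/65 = 632 + 16/65  =  632.25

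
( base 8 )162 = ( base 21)59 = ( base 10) 114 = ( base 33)3f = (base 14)82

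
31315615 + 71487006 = 102802621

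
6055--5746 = 11801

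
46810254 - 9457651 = 37352603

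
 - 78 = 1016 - 1094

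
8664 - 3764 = 4900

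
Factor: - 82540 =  - 2^2*5^1*4127^1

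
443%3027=443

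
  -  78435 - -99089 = 20654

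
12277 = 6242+6035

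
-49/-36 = 1+13/36 = 1.36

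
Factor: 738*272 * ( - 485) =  - 97356960 =- 2^5*3^2*5^1 *17^1*41^1 * 97^1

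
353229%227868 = 125361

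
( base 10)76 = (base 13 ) 5B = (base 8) 114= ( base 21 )3D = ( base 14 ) 56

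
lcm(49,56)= 392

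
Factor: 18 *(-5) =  - 90 = -  2^1 * 3^2*5^1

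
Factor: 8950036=2^2*23^1 * 97283^1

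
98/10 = 49/5 = 9.80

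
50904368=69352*734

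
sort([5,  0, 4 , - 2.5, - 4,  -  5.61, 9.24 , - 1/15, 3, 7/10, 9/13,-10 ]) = [ - 10, - 5.61, - 4,  -  2.5,-1/15,0, 9/13,7/10,  3, 4,5, 9.24 ] 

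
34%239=34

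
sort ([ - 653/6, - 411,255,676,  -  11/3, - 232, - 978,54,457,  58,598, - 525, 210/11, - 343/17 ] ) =[ - 978, - 525, - 411,-232, - 653/6 , - 343/17, - 11/3,210/11,54 , 58,255,  457 , 598,676 ]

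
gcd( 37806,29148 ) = 6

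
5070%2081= 908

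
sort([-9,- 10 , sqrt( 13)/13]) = [ - 10, - 9,sqrt ( 13)/13] 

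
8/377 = 8/377 = 0.02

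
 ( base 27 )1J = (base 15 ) 31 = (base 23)20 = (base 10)46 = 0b101110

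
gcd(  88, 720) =8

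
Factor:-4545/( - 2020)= 2^( - 2)*3^2  =  9/4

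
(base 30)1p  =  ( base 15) 3A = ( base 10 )55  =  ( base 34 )1L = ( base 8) 67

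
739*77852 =57532628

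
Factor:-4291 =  - 7^1*613^1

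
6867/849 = 2289/283  =  8.09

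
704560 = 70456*10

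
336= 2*168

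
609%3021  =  609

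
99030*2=198060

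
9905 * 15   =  148575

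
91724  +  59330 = 151054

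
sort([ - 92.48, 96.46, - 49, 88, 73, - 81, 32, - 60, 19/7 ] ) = [ - 92.48,  -  81,  -  60, - 49, 19/7, 32, 73, 88, 96.46]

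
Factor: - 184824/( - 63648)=151/52 = 2^( - 2)*13^( - 1)*151^1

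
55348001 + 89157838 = 144505839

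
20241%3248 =753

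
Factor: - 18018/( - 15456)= 429/368= 2^( - 4 )*3^1*11^1*13^1*23^( - 1 ) 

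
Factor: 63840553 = 7^1*9120079^1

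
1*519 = 519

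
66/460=33/230 = 0.14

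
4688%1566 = 1556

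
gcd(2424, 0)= 2424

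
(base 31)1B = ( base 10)42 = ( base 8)52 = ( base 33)19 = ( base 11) 39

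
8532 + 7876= 16408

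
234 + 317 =551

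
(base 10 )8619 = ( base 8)20653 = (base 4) 2012223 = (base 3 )102211020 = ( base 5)233434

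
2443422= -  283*(-8634)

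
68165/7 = 68165/7 = 9737.86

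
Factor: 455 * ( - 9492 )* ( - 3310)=14295426600 = 2^3*3^1*5^2*7^2*13^1*113^1 * 331^1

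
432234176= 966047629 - 533813453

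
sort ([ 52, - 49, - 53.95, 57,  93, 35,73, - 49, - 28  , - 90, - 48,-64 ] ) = [ - 90 ,-64, - 53.95,  -  49, - 49, - 48, - 28,35 , 52,57, 73,93 ]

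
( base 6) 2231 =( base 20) 163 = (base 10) 523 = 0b1000001011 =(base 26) K3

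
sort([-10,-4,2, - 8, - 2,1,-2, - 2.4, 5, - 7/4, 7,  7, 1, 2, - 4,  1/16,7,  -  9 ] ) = [ - 10, - 9,-8 , - 4, - 4,  -  2.4,- 2,-2, -7/4, 1/16,1,1,2,2, 5, 7, 7,  7 ] 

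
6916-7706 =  - 790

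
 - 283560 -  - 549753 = 266193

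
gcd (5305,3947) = 1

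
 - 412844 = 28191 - 441035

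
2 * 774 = 1548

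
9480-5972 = 3508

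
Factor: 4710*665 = 2^1*3^1*5^2*7^1*19^1 * 157^1 = 3132150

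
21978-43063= - 21085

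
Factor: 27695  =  5^1*29^1*191^1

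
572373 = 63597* 9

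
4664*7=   32648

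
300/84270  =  10/2809 = 0.00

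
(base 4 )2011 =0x85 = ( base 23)5i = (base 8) 205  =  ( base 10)133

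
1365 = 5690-4325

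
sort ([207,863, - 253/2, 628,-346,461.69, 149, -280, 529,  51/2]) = [ - 346, - 280, - 253/2,51/2, 149 , 207,461.69, 529, 628,863]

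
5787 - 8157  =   - 2370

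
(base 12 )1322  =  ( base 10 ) 2186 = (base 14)b22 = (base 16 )88a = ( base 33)208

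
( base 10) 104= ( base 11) 95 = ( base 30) 3e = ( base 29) 3H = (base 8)150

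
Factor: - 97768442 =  - 2^1 * 1187^1*41183^1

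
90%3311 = 90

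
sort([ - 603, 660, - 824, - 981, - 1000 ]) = [ - 1000,-981,  -  824,-603,660 ]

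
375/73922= 375/73922 =0.01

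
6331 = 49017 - 42686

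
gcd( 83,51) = 1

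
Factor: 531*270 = 143370 = 2^1*3^5*5^1*59^1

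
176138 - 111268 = 64870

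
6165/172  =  35 + 145/172  =  35.84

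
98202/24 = 16367/4 = 4091.75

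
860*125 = 107500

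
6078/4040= 3039/2020 = 1.50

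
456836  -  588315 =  - 131479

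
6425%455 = 55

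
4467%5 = 2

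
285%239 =46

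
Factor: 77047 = 77047^1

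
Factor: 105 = 3^1 * 5^1*7^1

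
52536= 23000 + 29536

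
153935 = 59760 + 94175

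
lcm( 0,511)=0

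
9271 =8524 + 747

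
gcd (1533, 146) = 73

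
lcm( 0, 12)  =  0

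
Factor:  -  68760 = - 2^3*3^2*5^1*191^1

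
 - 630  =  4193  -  4823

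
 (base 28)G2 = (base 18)170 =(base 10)450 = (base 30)F0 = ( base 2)111000010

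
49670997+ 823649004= 873320001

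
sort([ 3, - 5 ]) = [ -5, 3] 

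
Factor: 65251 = 23^1*2837^1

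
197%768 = 197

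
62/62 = 1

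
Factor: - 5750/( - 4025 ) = 2^1 * 5^1 * 7^( - 1 )  =  10/7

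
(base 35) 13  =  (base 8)46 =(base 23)1f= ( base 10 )38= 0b100110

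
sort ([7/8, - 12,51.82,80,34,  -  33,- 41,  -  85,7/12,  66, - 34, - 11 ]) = [ - 85, - 41, - 34, - 33,- 12, - 11 , 7/12,7/8,34, 51.82,66, 80]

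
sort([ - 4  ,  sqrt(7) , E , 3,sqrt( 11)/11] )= [  -  4, sqrt(11)/11,sqrt(7),E,3 ]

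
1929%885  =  159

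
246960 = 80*3087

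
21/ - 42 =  - 1/2 =- 0.50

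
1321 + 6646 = 7967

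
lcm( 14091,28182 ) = 28182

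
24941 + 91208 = 116149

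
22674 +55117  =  77791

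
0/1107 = 0 = 0.00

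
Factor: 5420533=227^1  *23879^1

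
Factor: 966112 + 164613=1130725= 5^2*31^1*1459^1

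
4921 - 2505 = 2416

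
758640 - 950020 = - 191380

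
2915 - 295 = 2620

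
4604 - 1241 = 3363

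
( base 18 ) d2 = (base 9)282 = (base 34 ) 6W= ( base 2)11101100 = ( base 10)236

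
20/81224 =5/20306  =  0.00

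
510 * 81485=41557350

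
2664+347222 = 349886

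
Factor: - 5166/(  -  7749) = 2^1*3^(-1) =2/3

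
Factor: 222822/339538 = 3^2*12379^1 * 169769^( - 1 ) = 111411/169769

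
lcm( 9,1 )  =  9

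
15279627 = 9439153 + 5840474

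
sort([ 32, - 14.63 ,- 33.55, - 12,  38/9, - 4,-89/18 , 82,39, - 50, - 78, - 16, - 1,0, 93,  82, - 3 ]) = [ - 78, - 50, - 33.55  , - 16 ,-14.63, - 12, - 89/18, - 4, - 3 , - 1, 0, 38/9, 32, 39, 82, 82,93 ] 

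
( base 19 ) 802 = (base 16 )B4A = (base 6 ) 21214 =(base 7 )11266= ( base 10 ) 2890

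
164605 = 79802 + 84803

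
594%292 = 10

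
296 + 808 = 1104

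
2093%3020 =2093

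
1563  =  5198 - 3635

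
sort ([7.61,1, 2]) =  [ 1 , 2,7.61]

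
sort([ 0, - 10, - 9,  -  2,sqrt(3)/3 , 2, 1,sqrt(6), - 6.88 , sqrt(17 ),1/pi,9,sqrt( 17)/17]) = [ - 10,  -  9,-6.88, - 2, 0,sqrt( 17) /17 , 1/pi, sqrt ( 3 ) /3, 1,2,sqrt( 6),sqrt(17),9]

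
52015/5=10403= 10403.00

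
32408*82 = 2657456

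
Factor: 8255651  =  53^2*2939^1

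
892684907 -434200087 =458484820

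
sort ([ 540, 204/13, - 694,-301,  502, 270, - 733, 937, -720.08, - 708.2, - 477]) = [ - 733, - 720.08, - 708.2, - 694, - 477, - 301, 204/13, 270,502, 540,937 ]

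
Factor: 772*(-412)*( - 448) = 2^10 * 7^1*103^1 * 193^1 = 142492672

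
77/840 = 11/120=0.09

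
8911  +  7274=16185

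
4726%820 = 626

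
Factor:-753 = -3^1*251^1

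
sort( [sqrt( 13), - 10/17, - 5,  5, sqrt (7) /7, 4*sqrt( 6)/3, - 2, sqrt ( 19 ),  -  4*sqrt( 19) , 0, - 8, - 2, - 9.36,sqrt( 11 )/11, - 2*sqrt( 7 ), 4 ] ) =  [ - 4 * sqrt(19), - 9.36, - 8, - 2*sqrt( 7 ), - 5 ,-2, - 2, - 10/17, 0, sqrt(11) /11, sqrt(7 )/7,4*sqrt ( 6)/3, sqrt( 13), 4, sqrt( 19),5 ]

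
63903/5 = 63903/5 = 12780.60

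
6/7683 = 2/2561 = 0.00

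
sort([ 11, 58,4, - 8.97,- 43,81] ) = [ - 43, - 8.97, 4,11,58,  81] 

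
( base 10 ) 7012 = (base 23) d5k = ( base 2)1101101100100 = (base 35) 5PC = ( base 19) 1081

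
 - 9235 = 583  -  9818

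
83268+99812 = 183080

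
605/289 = 605/289 = 2.09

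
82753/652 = 126 + 601/652= 126.92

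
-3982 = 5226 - 9208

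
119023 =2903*41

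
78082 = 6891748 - 6813666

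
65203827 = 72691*897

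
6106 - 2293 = 3813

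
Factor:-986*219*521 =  - 2^1 * 3^1*17^1*29^1 * 73^1 * 521^1 = -112501614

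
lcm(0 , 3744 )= 0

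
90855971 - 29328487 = 61527484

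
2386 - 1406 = 980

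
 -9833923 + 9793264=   -  40659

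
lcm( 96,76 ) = 1824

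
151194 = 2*75597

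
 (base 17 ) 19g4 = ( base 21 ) hdk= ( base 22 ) G22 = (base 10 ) 7790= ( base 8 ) 17156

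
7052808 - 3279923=3772885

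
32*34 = 1088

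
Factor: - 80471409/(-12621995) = 3^1*5^( - 1 ) * 37^ ( - 1 ) * 139^1 * 68227^( - 1)*192977^1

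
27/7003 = 27/7003 = 0.00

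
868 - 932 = -64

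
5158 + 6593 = 11751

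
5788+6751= 12539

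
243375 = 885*275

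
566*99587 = 56366242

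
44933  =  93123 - 48190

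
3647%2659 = 988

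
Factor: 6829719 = 3^1*13^1*37^1*4733^1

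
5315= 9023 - 3708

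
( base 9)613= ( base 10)498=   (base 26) j4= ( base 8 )762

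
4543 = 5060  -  517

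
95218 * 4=380872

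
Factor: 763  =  7^1 *109^1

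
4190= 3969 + 221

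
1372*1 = 1372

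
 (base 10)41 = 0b101001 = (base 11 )38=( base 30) 1b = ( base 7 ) 56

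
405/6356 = 405/6356 = 0.06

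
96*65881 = 6324576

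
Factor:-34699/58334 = -2^(-1 ) * 7^1 * 4957^1*29167^(  -  1 ) 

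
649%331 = 318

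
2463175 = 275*8957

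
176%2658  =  176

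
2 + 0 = 2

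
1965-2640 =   -  675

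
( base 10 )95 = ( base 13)74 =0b1011111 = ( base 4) 1133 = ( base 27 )3e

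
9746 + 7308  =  17054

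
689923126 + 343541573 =1033464699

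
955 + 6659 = 7614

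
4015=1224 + 2791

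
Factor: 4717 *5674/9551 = 2^1*53^1 * 89^1 * 2837^1*9551^( - 1) = 26764258/9551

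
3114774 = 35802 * 87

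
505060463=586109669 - 81049206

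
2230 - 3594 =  - 1364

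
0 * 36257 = 0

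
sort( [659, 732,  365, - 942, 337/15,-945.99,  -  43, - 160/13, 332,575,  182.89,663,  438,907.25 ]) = [ -945.99,-942, - 43, - 160/13,  337/15, 182.89,332, 365, 438,575,659,663, 732,907.25 ]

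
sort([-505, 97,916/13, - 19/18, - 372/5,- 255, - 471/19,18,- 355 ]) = [ - 505, - 355, - 255, - 372/5, - 471/19, - 19/18,  18 , 916/13, 97 ] 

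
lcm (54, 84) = 756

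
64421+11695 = 76116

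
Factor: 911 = 911^1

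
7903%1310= 43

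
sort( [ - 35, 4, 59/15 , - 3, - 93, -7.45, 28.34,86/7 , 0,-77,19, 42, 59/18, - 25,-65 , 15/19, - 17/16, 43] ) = [-93,-77,-65, - 35 , -25 , - 7.45, -3, - 17/16,0, 15/19,59/18, 59/15, 4, 86/7, 19 , 28.34,42, 43 ] 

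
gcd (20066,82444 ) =2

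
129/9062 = 129/9062 = 0.01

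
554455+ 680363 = 1234818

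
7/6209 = 1/887 = 0.00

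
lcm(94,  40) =1880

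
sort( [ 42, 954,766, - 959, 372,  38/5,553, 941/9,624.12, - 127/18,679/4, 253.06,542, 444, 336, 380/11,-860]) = [ - 959,-860,-127/18, 38/5, 380/11,42,941/9, 679/4, 253.06,336, 372,444, 542, 553,624.12,  766,954] 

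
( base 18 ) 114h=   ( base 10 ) 6245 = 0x1865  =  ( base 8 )14145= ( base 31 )6fe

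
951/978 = 317/326 = 0.97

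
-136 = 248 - 384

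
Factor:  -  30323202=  - 2^1 * 3^1*7^1*13^1*19^1*37^1*79^1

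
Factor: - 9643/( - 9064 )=2^(-3 )*11^( - 1)*103^ ( - 1)*9643^1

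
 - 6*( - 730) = 4380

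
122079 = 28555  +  93524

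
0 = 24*0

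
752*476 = 357952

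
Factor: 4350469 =41^1*106109^1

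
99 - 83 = 16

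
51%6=3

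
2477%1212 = 53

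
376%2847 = 376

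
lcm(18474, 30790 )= 92370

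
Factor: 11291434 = 2^1*7^1*11^1*17^1* 19^1*227^1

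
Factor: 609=3^1*7^1*29^1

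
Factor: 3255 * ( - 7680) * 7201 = - 2^9*3^2*5^2*7^1*19^1*31^1*379^1 = - 180013478400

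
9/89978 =9/89978=0.00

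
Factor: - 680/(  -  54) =2^2*3^(-3)*5^1*17^1= 340/27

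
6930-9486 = -2556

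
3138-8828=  - 5690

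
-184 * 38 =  - 6992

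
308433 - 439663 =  - 131230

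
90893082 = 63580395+27312687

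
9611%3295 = 3021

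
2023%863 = 297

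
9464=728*13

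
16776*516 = 8656416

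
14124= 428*33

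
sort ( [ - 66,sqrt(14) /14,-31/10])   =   [-66, - 31/10, sqrt ( 14)/14]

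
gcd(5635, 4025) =805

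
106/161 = 106/161  =  0.66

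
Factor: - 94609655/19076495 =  - 18921931/3815299 = - 7^1*107^( - 1)*139^1*181^( - 1 )*197^( - 1)*19447^1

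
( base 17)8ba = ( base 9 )3387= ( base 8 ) 4715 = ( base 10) 2509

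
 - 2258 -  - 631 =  - 1627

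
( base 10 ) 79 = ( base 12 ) 67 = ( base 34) 2B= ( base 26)31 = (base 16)4f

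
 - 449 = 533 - 982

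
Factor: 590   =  2^1*5^1 * 59^1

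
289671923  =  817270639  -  527598716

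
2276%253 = 252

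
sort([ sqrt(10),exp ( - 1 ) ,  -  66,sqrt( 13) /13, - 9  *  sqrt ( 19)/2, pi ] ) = [ - 66, - 9*sqrt( 19 ) /2,sqrt( 13 )/13, exp( - 1)  ,  pi , sqrt(10) ] 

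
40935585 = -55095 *( - 743)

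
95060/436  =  218+ 3/109 = 218.03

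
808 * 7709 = 6228872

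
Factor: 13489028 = 2^2 * 7^1*481751^1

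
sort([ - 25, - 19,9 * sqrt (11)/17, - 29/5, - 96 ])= [ - 96,  -  25, - 19, - 29/5, 9*sqrt( 11)/17 ] 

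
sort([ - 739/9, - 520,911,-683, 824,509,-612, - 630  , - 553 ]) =[ - 683,- 630, - 612, - 553 , - 520,-739/9,  509 , 824,911] 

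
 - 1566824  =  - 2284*686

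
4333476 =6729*644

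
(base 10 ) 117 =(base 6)313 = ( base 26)4D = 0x75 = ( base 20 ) 5h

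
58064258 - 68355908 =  - 10291650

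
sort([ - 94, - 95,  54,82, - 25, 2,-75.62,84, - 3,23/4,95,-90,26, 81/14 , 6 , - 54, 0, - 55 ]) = [ - 95,-94, - 90, - 75.62, - 55, - 54, - 25, - 3 , 0,2,23/4,  81/14,  6, 26,  54, 82, 84  ,  95 ]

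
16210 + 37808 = 54018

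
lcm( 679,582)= 4074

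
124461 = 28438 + 96023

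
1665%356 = 241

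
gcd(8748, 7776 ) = 972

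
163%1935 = 163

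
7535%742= 115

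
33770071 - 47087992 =-13317921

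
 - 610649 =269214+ - 879863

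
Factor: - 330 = - 2^1*3^1*5^1*11^1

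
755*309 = 233295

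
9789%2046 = 1605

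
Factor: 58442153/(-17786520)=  - 2^( - 3 ) * 3^( - 3)*5^(-1 )*  7^2*11^2*43^( - 1 )* 383^(  -  1 )*9857^1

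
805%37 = 28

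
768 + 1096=1864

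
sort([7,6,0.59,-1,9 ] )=[ - 1, 0.59, 6, 7, 9 ] 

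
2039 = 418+1621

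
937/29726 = 937/29726  =  0.03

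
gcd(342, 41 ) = 1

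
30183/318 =10061/106 = 94.92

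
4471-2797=1674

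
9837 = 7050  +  2787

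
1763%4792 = 1763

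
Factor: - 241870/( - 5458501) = 2^1*5^1 *19^2 * 67^1*5458501^( - 1)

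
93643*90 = 8427870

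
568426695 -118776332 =449650363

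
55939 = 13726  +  42213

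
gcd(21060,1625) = 65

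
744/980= 186/245 = 0.76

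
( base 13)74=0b1011111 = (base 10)95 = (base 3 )10112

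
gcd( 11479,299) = 13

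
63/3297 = 3/157 =0.02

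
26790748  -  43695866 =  - 16905118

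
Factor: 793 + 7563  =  8356 = 2^2*2089^1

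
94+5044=5138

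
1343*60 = 80580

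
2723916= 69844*39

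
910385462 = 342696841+567688621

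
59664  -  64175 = -4511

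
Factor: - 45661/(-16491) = 3^(-1 )*7^1 * 11^1*23^(  -  1)*239^(-1)*593^1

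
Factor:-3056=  - 2^4*191^1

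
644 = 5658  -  5014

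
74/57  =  1+17/57 = 1.30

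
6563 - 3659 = 2904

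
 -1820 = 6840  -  8660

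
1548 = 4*387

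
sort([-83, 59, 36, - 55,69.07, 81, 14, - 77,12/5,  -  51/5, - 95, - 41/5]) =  [ - 95,  -  83,-77, - 55, - 51/5, - 41/5,12/5,  14, 36 , 59,69.07 , 81]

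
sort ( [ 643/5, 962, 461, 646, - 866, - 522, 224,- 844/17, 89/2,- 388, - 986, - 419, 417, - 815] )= [ - 986, - 866, - 815, - 522, - 419,  -  388, - 844/17 , 89/2, 643/5, 224, 417, 461, 646, 962 ] 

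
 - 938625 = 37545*(-25)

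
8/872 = 1/109 =0.01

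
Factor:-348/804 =  -  29/67 = -29^1* 67^( - 1)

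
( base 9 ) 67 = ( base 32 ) 1T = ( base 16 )3d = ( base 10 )61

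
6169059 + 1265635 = 7434694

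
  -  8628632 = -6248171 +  - 2380461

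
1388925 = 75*18519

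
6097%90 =67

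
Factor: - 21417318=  - 2^1*3^3  *  13^1 * 30509^1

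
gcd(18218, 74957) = 1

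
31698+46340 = 78038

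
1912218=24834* 77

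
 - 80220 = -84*955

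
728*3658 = 2663024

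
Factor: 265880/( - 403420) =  - 578/877 = -2^1*17^2* 877^( - 1 ) 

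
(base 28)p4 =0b1011000000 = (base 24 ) 158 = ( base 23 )17E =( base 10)704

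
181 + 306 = 487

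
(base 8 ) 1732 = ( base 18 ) 30e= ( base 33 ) tt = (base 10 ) 986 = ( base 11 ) 817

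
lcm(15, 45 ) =45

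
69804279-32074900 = 37729379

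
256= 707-451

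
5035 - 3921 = 1114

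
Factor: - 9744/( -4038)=1624/673= 2^3*7^1*29^1*673^( - 1)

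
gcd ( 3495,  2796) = 699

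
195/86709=65/28903 = 0.00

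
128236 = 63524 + 64712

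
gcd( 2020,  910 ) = 10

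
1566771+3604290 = 5171061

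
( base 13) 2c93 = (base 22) db8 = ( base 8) 14616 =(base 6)50142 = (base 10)6542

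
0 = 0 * 514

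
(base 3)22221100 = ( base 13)2c73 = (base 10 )6516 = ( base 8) 14564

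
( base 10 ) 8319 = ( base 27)BB3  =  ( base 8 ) 20177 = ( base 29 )9pp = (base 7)33153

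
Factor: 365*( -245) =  - 89425 = -5^2*7^2 * 73^1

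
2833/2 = 2833/2= 1416.50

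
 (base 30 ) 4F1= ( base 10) 4051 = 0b111111010011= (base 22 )883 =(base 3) 12120001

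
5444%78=62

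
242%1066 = 242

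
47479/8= 47479/8 = 5934.88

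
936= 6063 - 5127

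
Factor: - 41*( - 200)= 8200=2^3*5^2*41^1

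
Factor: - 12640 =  - 2^5*5^1 *79^1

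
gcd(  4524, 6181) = 1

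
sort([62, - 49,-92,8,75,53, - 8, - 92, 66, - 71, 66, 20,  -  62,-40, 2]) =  [-92, - 92, - 71 , - 62, - 49 , - 40 , - 8, 2,8,20,53, 62, 66,  66,75]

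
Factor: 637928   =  2^3*23^1*3467^1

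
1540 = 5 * 308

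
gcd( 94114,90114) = 2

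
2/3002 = 1/1501 = 0.00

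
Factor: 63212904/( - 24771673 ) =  - 2^3 * 3^2 * 61^(- 1 )*193^1*4549^1 * 406093^( - 1)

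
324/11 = 29+5/11 = 29.45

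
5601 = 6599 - 998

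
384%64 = 0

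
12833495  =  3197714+9635781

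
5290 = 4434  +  856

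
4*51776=207104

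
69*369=25461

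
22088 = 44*502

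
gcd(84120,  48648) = 24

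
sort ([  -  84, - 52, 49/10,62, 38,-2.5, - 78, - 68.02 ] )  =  [ - 84 , - 78, - 68.02,-52,-2.5, 49/10, 38, 62] 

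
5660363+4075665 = 9736028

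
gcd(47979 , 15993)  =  15993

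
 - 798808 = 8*( - 99851)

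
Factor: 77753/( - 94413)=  - 3^( - 1 ) *11^( - 1 )*13^1*2861^( - 1 ) * 5981^1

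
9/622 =9/622= 0.01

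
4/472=1/118 = 0.01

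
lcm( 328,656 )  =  656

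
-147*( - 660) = 97020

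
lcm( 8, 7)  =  56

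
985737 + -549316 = 436421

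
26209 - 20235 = 5974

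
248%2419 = 248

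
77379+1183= 78562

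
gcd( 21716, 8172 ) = 4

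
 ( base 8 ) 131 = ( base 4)1121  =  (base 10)89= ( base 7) 155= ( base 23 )3k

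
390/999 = 130/333=0.39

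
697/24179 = 697/24179 = 0.03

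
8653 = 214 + 8439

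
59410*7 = 415870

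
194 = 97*2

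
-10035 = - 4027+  - 6008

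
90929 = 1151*79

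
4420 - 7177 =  - 2757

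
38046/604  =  19023/302 = 62.99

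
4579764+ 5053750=9633514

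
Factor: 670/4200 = 67/420  =  2^( - 2 )*3^( - 1 )*5^(  -  1 )*7^( - 1 )* 67^1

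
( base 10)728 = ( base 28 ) Q0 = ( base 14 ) 3A0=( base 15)338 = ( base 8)1330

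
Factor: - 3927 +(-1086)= - 5013 =- 3^2 *557^1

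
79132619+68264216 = 147396835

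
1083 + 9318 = 10401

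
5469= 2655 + 2814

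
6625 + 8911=15536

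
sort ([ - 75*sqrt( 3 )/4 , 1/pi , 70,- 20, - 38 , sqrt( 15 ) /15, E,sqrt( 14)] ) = [ - 38,-75 * sqrt( 3 ) /4 , - 20,sqrt( 15 ) /15,1/pi,E, sqrt( 14),70]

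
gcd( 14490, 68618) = 2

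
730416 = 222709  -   - 507707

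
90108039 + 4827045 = 94935084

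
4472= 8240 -3768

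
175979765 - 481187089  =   - 305207324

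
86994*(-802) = -69769188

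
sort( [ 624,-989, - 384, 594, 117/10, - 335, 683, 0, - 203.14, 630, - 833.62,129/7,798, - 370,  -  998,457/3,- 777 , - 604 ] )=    [ - 998 , - 989, - 833.62, - 777, - 604, - 384, - 370, - 335,- 203.14,0,117/10, 129/7, 457/3, 594 , 624, 630,  683,798]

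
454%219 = 16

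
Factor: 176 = 2^4*11^1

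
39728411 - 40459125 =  - 730714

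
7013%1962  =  1127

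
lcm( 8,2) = 8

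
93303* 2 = 186606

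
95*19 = 1805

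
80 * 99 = 7920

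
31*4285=132835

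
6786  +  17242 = 24028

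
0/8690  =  0  =  0.00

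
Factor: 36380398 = 2^1*37^1*491627^1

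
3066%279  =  276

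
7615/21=7615/21 = 362.62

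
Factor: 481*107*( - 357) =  - 18373719 = - 3^1 *7^1*13^1*17^1 * 37^1 * 107^1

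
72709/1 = 72709 = 72709.00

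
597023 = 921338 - 324315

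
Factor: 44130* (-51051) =-2^1 * 3^2*5^1*7^1 * 11^1*13^1* 17^1*1471^1 = - 2252880630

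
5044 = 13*388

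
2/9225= 2/9225 = 0.00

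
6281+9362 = 15643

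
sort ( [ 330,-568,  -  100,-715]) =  [-715, -568, -100,330] 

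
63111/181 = 348 + 123/181 = 348.68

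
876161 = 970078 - 93917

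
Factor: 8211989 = 23^1*67^1 * 73^2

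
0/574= 0 = 0.00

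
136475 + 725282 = 861757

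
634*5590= 3544060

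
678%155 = 58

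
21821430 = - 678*( - 32185) 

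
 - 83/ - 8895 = 83/8895= 0.01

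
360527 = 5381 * 67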